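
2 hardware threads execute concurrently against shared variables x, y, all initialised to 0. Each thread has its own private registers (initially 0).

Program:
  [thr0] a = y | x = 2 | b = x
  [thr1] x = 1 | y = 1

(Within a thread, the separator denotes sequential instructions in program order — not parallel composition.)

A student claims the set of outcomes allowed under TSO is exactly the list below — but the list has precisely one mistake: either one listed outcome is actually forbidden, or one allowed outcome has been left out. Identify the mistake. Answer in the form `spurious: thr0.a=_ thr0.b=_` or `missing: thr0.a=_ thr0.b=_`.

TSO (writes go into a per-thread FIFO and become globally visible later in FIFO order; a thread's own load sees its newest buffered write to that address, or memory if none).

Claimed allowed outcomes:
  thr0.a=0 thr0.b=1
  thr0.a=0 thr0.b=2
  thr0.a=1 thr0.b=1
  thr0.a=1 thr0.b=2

outcome vector order: (thr0.a,thr0.b)
TSO (3): 0/1 0/2 1/2
claimed∖TSO = {1/1}

spurious: thr0.a=1 thr0.b=1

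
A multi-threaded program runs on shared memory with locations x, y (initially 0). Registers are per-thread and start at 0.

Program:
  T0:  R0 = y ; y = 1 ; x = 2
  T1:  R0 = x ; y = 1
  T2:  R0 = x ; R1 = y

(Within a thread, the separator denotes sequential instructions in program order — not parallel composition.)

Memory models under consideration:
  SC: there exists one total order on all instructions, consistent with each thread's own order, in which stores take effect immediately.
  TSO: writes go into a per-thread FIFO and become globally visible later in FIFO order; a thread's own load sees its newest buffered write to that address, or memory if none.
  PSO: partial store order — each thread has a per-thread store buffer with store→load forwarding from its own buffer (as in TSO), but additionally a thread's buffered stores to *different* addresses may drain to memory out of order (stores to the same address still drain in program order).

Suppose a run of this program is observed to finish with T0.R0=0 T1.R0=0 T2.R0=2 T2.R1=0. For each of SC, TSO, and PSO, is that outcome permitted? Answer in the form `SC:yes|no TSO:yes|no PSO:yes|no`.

outcome vector order: (T0.R0,T1.R0,T2.R0,T2.R1)
under SC → 0000; 0001; 0021; 0200; 0201; 0221; 1000; 1001; 1021
under TSO → 0000; 0001; 0021; 0200; 0201; 0221; 1000; 1001; 1021
under PSO → 0000; 0001; 0020; 0021; 0200; 0201; 0220; 0221; 1000; 1001; 1021
target 0020 ∈ {PSO}

SC:no TSO:no PSO:yes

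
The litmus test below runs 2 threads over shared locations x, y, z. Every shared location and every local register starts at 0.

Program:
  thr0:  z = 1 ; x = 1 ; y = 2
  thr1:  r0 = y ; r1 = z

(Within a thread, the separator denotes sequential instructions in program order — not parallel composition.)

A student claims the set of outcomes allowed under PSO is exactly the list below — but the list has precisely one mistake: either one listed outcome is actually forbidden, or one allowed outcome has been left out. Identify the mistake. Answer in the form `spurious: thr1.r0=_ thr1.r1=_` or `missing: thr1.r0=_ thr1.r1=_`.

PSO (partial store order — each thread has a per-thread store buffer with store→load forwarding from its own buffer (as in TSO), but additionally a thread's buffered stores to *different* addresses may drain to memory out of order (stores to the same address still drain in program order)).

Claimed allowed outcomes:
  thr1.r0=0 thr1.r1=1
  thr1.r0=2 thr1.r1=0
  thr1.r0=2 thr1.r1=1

outcome vector order: (thr1.r0,thr1.r1)
PSO (4): 00; 01; 20; 21
PSO∖claimed = {00}

missing: thr1.r0=0 thr1.r1=0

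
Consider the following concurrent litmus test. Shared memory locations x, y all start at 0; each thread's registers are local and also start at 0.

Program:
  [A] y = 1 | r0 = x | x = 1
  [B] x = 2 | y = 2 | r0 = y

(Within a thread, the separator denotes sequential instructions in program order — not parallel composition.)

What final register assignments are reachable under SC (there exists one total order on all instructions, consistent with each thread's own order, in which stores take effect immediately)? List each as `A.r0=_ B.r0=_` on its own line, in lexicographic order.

A.r0=0 B.r0=2
A.r0=2 B.r0=1
A.r0=2 B.r0=2

outcome vector order: (A.r0,B.r0)
|SC outcomes| = 3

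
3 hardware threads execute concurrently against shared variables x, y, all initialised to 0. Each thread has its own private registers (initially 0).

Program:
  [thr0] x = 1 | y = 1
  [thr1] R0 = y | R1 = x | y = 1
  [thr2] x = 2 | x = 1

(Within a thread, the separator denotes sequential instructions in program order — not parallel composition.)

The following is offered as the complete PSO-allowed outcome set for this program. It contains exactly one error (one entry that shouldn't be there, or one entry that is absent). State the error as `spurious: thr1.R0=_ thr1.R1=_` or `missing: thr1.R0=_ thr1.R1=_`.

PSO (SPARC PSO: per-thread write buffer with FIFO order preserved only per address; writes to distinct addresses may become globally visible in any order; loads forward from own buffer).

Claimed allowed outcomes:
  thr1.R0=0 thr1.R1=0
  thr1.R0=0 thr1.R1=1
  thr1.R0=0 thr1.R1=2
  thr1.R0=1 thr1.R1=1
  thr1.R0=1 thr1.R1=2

outcome vector order: (thr1.R0,thr1.R1)
under PSO → 00; 01; 02; 10; 11; 12
PSO∖claimed = {10}

missing: thr1.R0=1 thr1.R1=0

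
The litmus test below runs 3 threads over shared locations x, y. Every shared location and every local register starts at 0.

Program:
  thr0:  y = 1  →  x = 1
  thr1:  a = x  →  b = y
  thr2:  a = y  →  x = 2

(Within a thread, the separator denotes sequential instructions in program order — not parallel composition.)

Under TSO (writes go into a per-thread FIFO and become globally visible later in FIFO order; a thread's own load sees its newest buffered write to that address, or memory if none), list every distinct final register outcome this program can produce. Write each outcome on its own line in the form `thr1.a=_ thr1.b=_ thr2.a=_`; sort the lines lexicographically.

outcome vector order: (thr1.a,thr1.b,thr2.a)
|TSO outcomes| = 9

thr1.a=0 thr1.b=0 thr2.a=0
thr1.a=0 thr1.b=0 thr2.a=1
thr1.a=0 thr1.b=1 thr2.a=0
thr1.a=0 thr1.b=1 thr2.a=1
thr1.a=1 thr1.b=1 thr2.a=0
thr1.a=1 thr1.b=1 thr2.a=1
thr1.a=2 thr1.b=0 thr2.a=0
thr1.a=2 thr1.b=1 thr2.a=0
thr1.a=2 thr1.b=1 thr2.a=1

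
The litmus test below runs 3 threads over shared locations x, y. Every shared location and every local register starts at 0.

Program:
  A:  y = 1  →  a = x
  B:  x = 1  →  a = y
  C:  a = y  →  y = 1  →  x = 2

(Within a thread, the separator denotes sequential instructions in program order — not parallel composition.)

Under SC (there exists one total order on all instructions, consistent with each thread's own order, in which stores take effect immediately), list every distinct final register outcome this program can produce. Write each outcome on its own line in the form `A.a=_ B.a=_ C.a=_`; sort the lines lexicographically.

A.a=0 B.a=1 C.a=0
A.a=0 B.a=1 C.a=1
A.a=1 B.a=0 C.a=0
A.a=1 B.a=0 C.a=1
A.a=1 B.a=1 C.a=0
A.a=1 B.a=1 C.a=1
A.a=2 B.a=0 C.a=0
A.a=2 B.a=0 C.a=1
A.a=2 B.a=1 C.a=0
A.a=2 B.a=1 C.a=1

outcome vector order: (A.a,B.a,C.a)
|SC outcomes| = 10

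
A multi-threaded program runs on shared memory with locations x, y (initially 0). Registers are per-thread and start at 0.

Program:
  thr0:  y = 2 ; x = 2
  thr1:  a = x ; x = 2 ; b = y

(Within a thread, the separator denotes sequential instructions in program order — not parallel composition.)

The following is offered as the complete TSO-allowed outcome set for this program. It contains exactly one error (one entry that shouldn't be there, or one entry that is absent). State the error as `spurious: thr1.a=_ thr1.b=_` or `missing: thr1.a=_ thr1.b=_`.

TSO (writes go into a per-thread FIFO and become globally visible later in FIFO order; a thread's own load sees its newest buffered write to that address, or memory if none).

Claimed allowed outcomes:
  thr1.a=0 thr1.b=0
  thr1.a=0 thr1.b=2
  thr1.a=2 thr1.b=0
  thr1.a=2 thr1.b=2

spurious: thr1.a=2 thr1.b=0

outcome vector order: (thr1.a,thr1.b)
[TSO] allowed = {(0,0), (0,2), (2,2)}
claimed∖TSO = {(2,0)}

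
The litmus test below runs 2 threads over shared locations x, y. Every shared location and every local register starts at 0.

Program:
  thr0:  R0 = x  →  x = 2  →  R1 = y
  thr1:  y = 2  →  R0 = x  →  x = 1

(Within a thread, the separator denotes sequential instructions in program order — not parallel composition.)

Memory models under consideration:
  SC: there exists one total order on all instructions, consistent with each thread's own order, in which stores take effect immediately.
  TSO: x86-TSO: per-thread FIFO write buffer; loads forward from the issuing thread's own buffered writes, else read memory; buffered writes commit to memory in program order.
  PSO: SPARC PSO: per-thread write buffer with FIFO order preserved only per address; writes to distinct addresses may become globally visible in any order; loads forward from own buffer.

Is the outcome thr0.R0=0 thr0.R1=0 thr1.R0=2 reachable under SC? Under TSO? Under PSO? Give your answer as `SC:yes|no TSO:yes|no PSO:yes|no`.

outcome vector order: (thr0.R0,thr0.R1,thr1.R0)
under SC → (0,0,2) (0,2,0) (0,2,2) (1,2,0)
under TSO → (0,0,0) (0,0,2) (0,2,0) (0,2,2) (1,2,0)
under PSO → (0,0,0) (0,0,2) (0,2,0) (0,2,2) (1,0,0) (1,2,0)
target (0,0,2) ∈ {SC,TSO,PSO}

SC:yes TSO:yes PSO:yes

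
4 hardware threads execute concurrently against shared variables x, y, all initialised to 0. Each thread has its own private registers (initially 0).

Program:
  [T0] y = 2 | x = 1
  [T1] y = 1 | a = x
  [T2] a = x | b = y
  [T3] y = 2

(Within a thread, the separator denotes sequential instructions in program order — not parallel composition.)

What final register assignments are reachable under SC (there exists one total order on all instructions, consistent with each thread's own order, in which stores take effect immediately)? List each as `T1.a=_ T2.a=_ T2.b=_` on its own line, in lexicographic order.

outcome vector order: (T1.a,T2.a,T2.b)
|SC outcomes| = 10

T1.a=0 T2.a=0 T2.b=0
T1.a=0 T2.a=0 T2.b=1
T1.a=0 T2.a=0 T2.b=2
T1.a=0 T2.a=1 T2.b=1
T1.a=0 T2.a=1 T2.b=2
T1.a=1 T2.a=0 T2.b=0
T1.a=1 T2.a=0 T2.b=1
T1.a=1 T2.a=0 T2.b=2
T1.a=1 T2.a=1 T2.b=1
T1.a=1 T2.a=1 T2.b=2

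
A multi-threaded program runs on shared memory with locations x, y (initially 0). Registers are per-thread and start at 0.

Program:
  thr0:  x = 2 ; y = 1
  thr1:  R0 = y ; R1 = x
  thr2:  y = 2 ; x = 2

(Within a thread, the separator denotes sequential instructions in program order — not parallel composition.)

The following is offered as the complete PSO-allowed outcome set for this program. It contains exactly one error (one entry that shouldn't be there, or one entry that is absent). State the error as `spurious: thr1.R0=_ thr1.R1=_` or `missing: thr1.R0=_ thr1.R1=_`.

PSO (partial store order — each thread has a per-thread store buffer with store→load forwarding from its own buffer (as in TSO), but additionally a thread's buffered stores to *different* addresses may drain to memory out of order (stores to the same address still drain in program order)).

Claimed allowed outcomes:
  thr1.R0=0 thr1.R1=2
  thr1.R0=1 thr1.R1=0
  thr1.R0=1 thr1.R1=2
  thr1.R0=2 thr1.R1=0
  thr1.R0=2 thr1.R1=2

missing: thr1.R0=0 thr1.R1=0

outcome vector order: (thr1.R0,thr1.R1)
under PSO → 00 02 10 12 20 22
PSO∖claimed = {00}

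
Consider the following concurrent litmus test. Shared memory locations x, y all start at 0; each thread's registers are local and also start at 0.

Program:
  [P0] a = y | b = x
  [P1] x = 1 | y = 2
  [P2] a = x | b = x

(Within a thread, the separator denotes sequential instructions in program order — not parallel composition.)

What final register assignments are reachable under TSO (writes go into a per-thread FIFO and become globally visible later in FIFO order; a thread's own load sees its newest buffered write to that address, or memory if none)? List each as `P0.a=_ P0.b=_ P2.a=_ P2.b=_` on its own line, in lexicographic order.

P0.a=0 P0.b=0 P2.a=0 P2.b=0
P0.a=0 P0.b=0 P2.a=0 P2.b=1
P0.a=0 P0.b=0 P2.a=1 P2.b=1
P0.a=0 P0.b=1 P2.a=0 P2.b=0
P0.a=0 P0.b=1 P2.a=0 P2.b=1
P0.a=0 P0.b=1 P2.a=1 P2.b=1
P0.a=2 P0.b=1 P2.a=0 P2.b=0
P0.a=2 P0.b=1 P2.a=0 P2.b=1
P0.a=2 P0.b=1 P2.a=1 P2.b=1

outcome vector order: (P0.a,P0.b,P2.a,P2.b)
|TSO outcomes| = 9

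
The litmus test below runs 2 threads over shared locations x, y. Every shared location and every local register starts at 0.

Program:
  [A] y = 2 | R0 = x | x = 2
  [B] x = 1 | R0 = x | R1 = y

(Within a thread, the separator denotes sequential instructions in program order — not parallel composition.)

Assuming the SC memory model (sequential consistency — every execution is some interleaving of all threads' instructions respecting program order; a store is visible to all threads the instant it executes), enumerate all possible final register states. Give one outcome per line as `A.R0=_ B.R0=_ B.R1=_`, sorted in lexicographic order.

A.R0=0 B.R0=1 B.R1=2
A.R0=0 B.R0=2 B.R1=2
A.R0=1 B.R0=1 B.R1=0
A.R0=1 B.R0=1 B.R1=2
A.R0=1 B.R0=2 B.R1=2

outcome vector order: (A.R0,B.R0,B.R1)
|SC outcomes| = 5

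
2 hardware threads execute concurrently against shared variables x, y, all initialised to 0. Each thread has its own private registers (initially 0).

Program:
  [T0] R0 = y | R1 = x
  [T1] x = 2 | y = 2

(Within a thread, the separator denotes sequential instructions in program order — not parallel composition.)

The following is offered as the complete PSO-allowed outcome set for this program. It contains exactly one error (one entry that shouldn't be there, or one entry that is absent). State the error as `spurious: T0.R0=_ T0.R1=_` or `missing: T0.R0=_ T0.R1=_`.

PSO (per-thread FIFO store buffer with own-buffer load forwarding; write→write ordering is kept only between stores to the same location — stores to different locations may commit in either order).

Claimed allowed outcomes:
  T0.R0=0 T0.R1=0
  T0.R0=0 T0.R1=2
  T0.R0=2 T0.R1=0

missing: T0.R0=2 T0.R1=2

outcome vector order: (T0.R0,T0.R1)
PSO (4): (0,0), (0,2), (2,0), (2,2)
PSO∖claimed = {(2,2)}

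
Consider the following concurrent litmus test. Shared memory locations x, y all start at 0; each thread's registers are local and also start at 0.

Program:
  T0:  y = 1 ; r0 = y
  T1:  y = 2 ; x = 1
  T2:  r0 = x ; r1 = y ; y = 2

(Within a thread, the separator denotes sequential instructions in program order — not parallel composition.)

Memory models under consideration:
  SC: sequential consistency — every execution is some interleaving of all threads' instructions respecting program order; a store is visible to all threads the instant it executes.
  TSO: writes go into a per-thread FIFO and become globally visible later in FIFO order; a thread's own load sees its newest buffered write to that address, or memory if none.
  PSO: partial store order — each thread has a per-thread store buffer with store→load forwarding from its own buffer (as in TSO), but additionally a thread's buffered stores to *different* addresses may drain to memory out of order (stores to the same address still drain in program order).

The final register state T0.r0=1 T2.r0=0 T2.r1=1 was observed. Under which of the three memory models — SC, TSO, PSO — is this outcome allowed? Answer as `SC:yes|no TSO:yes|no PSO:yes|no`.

SC:yes TSO:yes PSO:yes

outcome vector order: (T0.r0,T2.r0,T2.r1)
under SC → <1 0 0> <1 0 1> <1 0 2> <1 1 1> <1 1 2> <2 0 0> <2 0 1> <2 0 2> <2 1 1> <2 1 2>
under TSO → <1 0 0> <1 0 1> <1 0 2> <1 1 1> <1 1 2> <2 0 0> <2 0 1> <2 0 2> <2 1 1> <2 1 2>
under PSO → <1 0 0> <1 0 1> <1 0 2> <1 1 0> <1 1 1> <1 1 2> <2 0 0> <2 0 1> <2 0 2> <2 1 0> <2 1 1> <2 1 2>
target <1 0 1> ∈ {SC,TSO,PSO}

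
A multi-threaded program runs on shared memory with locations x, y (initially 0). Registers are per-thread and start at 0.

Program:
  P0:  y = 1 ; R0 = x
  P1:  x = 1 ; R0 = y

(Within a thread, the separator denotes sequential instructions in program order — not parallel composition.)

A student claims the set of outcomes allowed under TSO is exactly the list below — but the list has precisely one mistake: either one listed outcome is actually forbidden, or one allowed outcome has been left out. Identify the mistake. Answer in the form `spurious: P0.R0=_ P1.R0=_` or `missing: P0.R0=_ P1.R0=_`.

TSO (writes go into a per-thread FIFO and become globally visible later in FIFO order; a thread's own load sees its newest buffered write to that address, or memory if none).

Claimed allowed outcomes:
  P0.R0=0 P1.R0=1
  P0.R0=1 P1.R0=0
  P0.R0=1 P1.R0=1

missing: P0.R0=0 P1.R0=0

outcome vector order: (P0.R0,P1.R0)
under TSO → 0/0; 0/1; 1/0; 1/1
TSO∖claimed = {0/0}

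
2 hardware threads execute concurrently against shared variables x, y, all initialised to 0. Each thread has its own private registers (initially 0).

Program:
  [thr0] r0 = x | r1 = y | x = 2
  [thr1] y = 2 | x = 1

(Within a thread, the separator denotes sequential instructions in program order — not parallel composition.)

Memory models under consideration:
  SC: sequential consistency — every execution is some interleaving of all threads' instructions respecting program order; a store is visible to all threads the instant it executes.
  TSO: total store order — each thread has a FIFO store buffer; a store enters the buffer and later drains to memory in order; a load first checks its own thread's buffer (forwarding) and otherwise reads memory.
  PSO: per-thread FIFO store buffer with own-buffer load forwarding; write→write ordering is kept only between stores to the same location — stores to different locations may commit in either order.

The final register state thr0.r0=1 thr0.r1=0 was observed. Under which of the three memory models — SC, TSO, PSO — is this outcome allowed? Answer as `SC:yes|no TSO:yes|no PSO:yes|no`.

SC:no TSO:no PSO:yes

outcome vector order: (thr0.r0,thr0.r1)
SC (3): (0,0), (0,2), (1,2)
TSO (3): (0,0), (0,2), (1,2)
PSO (4): (0,0), (0,2), (1,0), (1,2)
target (1,0) ∈ {PSO}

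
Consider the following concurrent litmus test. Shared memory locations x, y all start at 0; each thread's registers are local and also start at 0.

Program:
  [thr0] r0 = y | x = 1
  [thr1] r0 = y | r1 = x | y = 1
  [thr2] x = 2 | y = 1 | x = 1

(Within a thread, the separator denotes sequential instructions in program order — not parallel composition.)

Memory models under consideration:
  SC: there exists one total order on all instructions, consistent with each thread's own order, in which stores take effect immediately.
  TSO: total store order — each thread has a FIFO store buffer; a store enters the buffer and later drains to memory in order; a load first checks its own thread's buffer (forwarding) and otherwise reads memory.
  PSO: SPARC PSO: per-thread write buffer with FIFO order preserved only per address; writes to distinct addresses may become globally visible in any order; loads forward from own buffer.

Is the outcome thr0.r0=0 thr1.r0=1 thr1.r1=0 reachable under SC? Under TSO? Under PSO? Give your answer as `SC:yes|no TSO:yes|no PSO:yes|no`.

SC:no TSO:no PSO:yes

outcome vector order: (thr0.r0,thr1.r0,thr1.r1)
[SC] allowed = {<0 0 0>; <0 0 1>; <0 0 2>; <0 1 1>; <0 1 2>; <1 0 0>; <1 0 1>; <1 0 2>; <1 1 1>; <1 1 2>}
[TSO] allowed = {<0 0 0>; <0 0 1>; <0 0 2>; <0 1 1>; <0 1 2>; <1 0 0>; <1 0 1>; <1 0 2>; <1 1 1>; <1 1 2>}
[PSO] allowed = {<0 0 0>; <0 0 1>; <0 0 2>; <0 1 0>; <0 1 1>; <0 1 2>; <1 0 0>; <1 0 1>; <1 0 2>; <1 1 0>; <1 1 1>; <1 1 2>}
target <0 1 0> ∈ {PSO}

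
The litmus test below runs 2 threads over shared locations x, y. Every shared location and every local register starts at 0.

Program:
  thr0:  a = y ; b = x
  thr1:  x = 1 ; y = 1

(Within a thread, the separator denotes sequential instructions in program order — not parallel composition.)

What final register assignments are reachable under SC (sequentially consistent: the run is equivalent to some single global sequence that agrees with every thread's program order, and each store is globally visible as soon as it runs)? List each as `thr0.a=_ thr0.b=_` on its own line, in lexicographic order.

thr0.a=0 thr0.b=0
thr0.a=0 thr0.b=1
thr0.a=1 thr0.b=1

outcome vector order: (thr0.a,thr0.b)
|SC outcomes| = 3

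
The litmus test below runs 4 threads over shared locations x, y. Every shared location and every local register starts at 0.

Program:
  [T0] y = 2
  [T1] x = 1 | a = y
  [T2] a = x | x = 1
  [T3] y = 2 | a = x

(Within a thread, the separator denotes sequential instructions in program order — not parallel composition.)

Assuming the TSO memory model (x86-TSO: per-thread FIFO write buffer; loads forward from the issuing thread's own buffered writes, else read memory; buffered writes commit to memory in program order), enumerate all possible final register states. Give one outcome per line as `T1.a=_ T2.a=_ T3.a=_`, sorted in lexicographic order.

T1.a=0 T2.a=0 T3.a=0
T1.a=0 T2.a=0 T3.a=1
T1.a=0 T2.a=1 T3.a=0
T1.a=0 T2.a=1 T3.a=1
T1.a=2 T2.a=0 T3.a=0
T1.a=2 T2.a=0 T3.a=1
T1.a=2 T2.a=1 T3.a=0
T1.a=2 T2.a=1 T3.a=1

outcome vector order: (T1.a,T2.a,T3.a)
|TSO outcomes| = 8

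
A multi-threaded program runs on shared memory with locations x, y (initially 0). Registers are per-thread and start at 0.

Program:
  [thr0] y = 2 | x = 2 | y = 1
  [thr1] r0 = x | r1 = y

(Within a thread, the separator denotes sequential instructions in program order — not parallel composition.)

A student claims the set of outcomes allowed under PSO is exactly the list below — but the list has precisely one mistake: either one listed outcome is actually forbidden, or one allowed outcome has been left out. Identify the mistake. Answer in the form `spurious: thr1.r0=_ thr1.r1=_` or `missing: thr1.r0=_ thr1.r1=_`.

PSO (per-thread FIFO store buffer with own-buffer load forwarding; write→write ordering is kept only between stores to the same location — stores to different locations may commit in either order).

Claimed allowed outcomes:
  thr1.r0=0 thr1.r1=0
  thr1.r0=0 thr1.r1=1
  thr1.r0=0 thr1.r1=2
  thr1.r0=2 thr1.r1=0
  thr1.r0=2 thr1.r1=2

outcome vector order: (thr1.r0,thr1.r1)
PSO (6): (0,0) (0,1) (0,2) (2,0) (2,1) (2,2)
PSO∖claimed = {(2,1)}

missing: thr1.r0=2 thr1.r1=1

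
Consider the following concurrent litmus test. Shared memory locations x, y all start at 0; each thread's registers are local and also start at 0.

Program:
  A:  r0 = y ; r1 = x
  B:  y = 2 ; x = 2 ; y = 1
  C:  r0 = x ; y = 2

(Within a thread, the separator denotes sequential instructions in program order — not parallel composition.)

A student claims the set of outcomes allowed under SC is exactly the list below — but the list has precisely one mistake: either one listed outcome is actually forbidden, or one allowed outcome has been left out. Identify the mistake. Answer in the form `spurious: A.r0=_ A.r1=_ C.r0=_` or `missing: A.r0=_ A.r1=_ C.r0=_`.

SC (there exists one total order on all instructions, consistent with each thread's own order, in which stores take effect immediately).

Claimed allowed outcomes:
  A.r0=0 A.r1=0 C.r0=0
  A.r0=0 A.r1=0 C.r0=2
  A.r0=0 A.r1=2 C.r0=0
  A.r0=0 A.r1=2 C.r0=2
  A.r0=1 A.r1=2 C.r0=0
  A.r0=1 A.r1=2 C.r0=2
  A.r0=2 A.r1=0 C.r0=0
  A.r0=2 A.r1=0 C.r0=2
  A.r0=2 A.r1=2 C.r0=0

missing: A.r0=2 A.r1=2 C.r0=2

outcome vector order: (A.r0,A.r1,C.r0)
SC (10): <0 0 0> <0 0 2> <0 2 0> <0 2 2> <1 2 0> <1 2 2> <2 0 0> <2 0 2> <2 2 0> <2 2 2>
SC∖claimed = {<2 2 2>}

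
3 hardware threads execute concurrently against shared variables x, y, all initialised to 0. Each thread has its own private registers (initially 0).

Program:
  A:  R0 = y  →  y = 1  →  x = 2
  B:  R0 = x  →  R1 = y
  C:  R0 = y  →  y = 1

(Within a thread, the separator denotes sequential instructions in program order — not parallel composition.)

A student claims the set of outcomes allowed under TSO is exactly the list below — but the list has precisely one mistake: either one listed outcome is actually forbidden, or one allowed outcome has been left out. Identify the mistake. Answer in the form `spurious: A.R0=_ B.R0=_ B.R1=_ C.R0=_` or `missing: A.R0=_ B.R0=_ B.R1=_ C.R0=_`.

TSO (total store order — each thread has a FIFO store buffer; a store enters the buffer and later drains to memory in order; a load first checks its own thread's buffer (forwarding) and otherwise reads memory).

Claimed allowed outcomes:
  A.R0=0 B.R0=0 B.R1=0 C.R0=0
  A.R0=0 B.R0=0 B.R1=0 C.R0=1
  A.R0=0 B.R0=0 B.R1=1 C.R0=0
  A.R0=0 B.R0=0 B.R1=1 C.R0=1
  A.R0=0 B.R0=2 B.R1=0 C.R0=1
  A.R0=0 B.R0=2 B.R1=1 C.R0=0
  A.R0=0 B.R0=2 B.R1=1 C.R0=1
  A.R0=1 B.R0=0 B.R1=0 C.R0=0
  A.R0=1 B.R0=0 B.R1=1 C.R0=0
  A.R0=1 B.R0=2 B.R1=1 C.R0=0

spurious: A.R0=0 B.R0=2 B.R1=0 C.R0=1

outcome vector order: (A.R0,B.R0,B.R1,C.R0)
under TSO → 0/0/0/0, 0/0/0/1, 0/0/1/0, 0/0/1/1, 0/2/1/0, 0/2/1/1, 1/0/0/0, 1/0/1/0, 1/2/1/0
claimed∖TSO = {0/2/0/1}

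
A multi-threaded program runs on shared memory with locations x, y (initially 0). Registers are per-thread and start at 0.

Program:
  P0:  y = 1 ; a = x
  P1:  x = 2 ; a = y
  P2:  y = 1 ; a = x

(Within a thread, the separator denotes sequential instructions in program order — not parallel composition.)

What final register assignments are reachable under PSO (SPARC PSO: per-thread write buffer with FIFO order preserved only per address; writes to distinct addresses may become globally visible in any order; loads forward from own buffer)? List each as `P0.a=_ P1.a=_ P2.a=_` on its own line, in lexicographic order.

P0.a=0 P1.a=0 P2.a=0
P0.a=0 P1.a=0 P2.a=2
P0.a=0 P1.a=1 P2.a=0
P0.a=0 P1.a=1 P2.a=2
P0.a=2 P1.a=0 P2.a=0
P0.a=2 P1.a=0 P2.a=2
P0.a=2 P1.a=1 P2.a=0
P0.a=2 P1.a=1 P2.a=2

outcome vector order: (P0.a,P1.a,P2.a)
|PSO outcomes| = 8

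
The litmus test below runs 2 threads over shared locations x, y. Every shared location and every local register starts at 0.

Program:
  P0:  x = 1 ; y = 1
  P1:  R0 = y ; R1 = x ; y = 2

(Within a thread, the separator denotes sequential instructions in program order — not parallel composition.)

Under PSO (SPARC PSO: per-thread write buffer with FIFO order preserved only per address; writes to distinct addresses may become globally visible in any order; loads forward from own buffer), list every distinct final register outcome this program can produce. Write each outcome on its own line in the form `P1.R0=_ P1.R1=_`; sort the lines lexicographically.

P1.R0=0 P1.R1=0
P1.R0=0 P1.R1=1
P1.R0=1 P1.R1=0
P1.R0=1 P1.R1=1

outcome vector order: (P1.R0,P1.R1)
|PSO outcomes| = 4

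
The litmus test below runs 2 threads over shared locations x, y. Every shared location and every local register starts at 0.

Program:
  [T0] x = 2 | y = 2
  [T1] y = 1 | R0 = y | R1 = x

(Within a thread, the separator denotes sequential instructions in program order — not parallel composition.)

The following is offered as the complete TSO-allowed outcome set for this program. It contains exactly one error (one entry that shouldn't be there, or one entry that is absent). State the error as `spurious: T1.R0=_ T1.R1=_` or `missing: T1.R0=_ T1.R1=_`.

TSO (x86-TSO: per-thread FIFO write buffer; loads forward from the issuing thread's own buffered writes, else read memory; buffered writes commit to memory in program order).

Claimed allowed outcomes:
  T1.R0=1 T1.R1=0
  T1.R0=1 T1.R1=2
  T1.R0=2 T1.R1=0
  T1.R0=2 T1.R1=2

spurious: T1.R0=2 T1.R1=0

outcome vector order: (T1.R0,T1.R1)
TSO: 3 outcomes — {(1,0) (1,2) (2,2)}
claimed∖TSO = {(2,0)}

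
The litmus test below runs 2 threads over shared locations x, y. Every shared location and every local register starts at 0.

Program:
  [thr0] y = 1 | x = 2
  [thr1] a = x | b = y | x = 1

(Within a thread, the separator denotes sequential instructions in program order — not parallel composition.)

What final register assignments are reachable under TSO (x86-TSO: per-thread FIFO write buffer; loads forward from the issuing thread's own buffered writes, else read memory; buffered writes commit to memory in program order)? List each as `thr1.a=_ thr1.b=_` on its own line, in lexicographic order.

thr1.a=0 thr1.b=0
thr1.a=0 thr1.b=1
thr1.a=2 thr1.b=1

outcome vector order: (thr1.a,thr1.b)
|TSO outcomes| = 3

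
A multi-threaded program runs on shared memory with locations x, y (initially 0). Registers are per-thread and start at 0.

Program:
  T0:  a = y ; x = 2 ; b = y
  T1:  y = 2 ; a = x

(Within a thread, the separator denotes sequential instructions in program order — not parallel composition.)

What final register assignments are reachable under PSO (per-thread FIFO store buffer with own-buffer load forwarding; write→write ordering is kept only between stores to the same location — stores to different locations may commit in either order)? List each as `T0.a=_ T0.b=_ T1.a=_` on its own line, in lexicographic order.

outcome vector order: (T0.a,T0.b,T1.a)
|PSO outcomes| = 6

T0.a=0 T0.b=0 T1.a=0
T0.a=0 T0.b=0 T1.a=2
T0.a=0 T0.b=2 T1.a=0
T0.a=0 T0.b=2 T1.a=2
T0.a=2 T0.b=2 T1.a=0
T0.a=2 T0.b=2 T1.a=2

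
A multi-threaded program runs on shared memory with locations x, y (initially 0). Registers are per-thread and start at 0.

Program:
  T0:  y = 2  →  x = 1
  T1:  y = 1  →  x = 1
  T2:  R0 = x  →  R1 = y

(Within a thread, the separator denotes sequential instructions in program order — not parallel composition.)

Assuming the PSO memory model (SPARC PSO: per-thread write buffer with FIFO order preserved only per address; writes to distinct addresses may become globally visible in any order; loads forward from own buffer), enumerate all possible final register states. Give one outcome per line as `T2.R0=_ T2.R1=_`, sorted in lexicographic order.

outcome vector order: (T2.R0,T2.R1)
|PSO outcomes| = 6

T2.R0=0 T2.R1=0
T2.R0=0 T2.R1=1
T2.R0=0 T2.R1=2
T2.R0=1 T2.R1=0
T2.R0=1 T2.R1=1
T2.R0=1 T2.R1=2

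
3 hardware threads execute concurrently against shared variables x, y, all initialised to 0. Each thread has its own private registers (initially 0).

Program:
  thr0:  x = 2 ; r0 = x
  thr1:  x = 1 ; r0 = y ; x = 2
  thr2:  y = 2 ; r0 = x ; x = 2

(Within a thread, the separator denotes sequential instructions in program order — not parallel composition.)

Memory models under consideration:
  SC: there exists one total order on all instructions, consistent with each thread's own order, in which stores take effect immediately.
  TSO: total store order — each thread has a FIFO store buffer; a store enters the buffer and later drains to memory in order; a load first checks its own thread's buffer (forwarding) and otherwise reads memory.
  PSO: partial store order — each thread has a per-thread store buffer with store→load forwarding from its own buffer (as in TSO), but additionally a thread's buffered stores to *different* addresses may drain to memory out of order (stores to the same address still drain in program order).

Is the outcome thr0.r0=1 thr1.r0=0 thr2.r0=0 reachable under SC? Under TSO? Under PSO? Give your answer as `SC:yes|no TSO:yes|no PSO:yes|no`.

SC:no TSO:yes PSO:yes

outcome vector order: (thr0.r0,thr1.r0,thr2.r0)
under SC → (1,0,1), (1,0,2), (1,2,0), (1,2,1), (1,2,2), (2,0,1), (2,0,2), (2,2,0), (2,2,1), (2,2,2)
under TSO → (1,0,0), (1,0,1), (1,0,2), (1,2,0), (1,2,1), (1,2,2), (2,0,0), (2,0,1), (2,0,2), (2,2,0), (2,2,1), (2,2,2)
under PSO → (1,0,0), (1,0,1), (1,0,2), (1,2,0), (1,2,1), (1,2,2), (2,0,0), (2,0,1), (2,0,2), (2,2,0), (2,2,1), (2,2,2)
target (1,0,0) ∈ {TSO,PSO}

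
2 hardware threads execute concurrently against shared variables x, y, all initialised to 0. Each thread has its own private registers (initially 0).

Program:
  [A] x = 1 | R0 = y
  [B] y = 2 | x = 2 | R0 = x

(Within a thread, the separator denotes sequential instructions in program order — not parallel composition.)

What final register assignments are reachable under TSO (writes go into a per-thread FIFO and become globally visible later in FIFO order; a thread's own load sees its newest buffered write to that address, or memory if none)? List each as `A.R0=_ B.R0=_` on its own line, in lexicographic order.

outcome vector order: (A.R0,B.R0)
|TSO outcomes| = 4

A.R0=0 B.R0=1
A.R0=0 B.R0=2
A.R0=2 B.R0=1
A.R0=2 B.R0=2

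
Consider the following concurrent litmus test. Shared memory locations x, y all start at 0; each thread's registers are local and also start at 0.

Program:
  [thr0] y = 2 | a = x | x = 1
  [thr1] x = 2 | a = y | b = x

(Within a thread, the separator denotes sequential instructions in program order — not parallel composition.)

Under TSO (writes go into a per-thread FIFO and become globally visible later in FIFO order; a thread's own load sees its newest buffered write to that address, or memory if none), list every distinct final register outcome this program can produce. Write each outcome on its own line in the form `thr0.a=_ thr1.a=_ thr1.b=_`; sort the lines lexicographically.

thr0.a=0 thr1.a=0 thr1.b=1
thr0.a=0 thr1.a=0 thr1.b=2
thr0.a=0 thr1.a=2 thr1.b=1
thr0.a=0 thr1.a=2 thr1.b=2
thr0.a=2 thr1.a=0 thr1.b=1
thr0.a=2 thr1.a=0 thr1.b=2
thr0.a=2 thr1.a=2 thr1.b=1
thr0.a=2 thr1.a=2 thr1.b=2

outcome vector order: (thr0.a,thr1.a,thr1.b)
|TSO outcomes| = 8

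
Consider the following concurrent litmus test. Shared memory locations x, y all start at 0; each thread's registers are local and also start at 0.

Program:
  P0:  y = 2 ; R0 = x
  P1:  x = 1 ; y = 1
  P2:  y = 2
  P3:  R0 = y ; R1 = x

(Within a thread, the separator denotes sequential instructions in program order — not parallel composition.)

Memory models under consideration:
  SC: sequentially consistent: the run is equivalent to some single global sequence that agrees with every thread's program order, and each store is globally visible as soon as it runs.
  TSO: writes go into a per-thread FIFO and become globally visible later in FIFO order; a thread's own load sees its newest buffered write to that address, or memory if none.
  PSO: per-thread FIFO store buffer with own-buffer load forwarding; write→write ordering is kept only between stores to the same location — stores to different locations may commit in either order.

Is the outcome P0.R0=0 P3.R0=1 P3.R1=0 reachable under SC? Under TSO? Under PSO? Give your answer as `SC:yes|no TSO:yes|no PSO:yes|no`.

outcome vector order: (P0.R0,P3.R0,P3.R1)
SC: 10 outcomes — {(0,0,0) (0,0,1) (0,1,1) (0,2,0) (0,2,1) (1,0,0) (1,0,1) (1,1,1) (1,2,0) (1,2,1)}
TSO: 10 outcomes — {(0,0,0) (0,0,1) (0,1,1) (0,2,0) (0,2,1) (1,0,0) (1,0,1) (1,1,1) (1,2,0) (1,2,1)}
PSO: 12 outcomes — {(0,0,0) (0,0,1) (0,1,0) (0,1,1) (0,2,0) (0,2,1) (1,0,0) (1,0,1) (1,1,0) (1,1,1) (1,2,0) (1,2,1)}
target (0,1,0) ∈ {PSO}

SC:no TSO:no PSO:yes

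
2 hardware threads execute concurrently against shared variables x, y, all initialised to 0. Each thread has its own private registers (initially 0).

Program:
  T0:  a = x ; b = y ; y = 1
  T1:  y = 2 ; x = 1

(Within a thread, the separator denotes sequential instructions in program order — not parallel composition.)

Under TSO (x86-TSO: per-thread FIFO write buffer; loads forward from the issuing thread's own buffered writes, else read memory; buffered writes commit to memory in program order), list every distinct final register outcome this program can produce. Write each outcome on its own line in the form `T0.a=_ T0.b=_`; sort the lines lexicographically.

T0.a=0 T0.b=0
T0.a=0 T0.b=2
T0.a=1 T0.b=2

outcome vector order: (T0.a,T0.b)
|TSO outcomes| = 3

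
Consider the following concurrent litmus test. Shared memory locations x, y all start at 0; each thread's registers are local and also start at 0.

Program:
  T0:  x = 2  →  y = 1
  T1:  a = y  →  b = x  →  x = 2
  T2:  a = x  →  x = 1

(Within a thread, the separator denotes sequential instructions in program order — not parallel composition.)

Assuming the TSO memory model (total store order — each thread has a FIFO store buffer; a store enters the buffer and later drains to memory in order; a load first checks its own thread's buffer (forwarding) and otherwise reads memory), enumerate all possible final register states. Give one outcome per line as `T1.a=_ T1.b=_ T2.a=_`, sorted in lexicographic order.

outcome vector order: (T1.a,T1.b,T2.a)
|TSO outcomes| = 10

T1.a=0 T1.b=0 T2.a=0
T1.a=0 T1.b=0 T2.a=2
T1.a=0 T1.b=1 T2.a=0
T1.a=0 T1.b=1 T2.a=2
T1.a=0 T1.b=2 T2.a=0
T1.a=0 T1.b=2 T2.a=2
T1.a=1 T1.b=1 T2.a=0
T1.a=1 T1.b=1 T2.a=2
T1.a=1 T1.b=2 T2.a=0
T1.a=1 T1.b=2 T2.a=2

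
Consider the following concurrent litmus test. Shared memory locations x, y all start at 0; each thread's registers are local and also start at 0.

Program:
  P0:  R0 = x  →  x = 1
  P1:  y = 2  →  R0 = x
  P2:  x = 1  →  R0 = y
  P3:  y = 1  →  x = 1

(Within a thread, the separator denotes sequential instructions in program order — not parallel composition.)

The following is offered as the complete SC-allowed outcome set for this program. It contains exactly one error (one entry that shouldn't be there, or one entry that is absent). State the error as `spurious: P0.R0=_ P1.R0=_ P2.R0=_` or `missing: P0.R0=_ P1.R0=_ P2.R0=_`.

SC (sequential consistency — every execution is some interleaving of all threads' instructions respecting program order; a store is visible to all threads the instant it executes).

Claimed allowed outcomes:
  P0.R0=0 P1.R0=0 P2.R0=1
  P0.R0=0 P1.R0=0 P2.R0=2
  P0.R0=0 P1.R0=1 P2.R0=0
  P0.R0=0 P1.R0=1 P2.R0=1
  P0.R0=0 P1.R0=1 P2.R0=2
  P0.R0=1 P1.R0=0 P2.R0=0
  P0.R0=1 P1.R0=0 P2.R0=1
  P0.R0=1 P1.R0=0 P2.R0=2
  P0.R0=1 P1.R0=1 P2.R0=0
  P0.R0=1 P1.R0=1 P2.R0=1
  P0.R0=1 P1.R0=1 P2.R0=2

spurious: P0.R0=1 P1.R0=0 P2.R0=0

outcome vector order: (P0.R0,P1.R0,P2.R0)
[SC] allowed = {0/0/1 0/0/2 0/1/0 0/1/1 0/1/2 1/0/1 1/0/2 1/1/0 1/1/1 1/1/2}
claimed∖SC = {1/0/0}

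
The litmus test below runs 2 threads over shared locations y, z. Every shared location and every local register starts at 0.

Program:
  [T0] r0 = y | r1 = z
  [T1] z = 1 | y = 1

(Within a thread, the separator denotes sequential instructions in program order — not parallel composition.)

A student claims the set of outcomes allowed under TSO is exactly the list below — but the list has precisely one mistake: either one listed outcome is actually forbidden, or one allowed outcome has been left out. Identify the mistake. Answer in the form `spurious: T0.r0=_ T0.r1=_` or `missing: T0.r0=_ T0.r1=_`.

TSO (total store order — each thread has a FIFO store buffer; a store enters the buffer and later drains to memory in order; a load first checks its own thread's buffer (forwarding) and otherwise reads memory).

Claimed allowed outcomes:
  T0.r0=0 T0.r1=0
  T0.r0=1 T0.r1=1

missing: T0.r0=0 T0.r1=1

outcome vector order: (T0.r0,T0.r1)
TSO (3): 0/0, 0/1, 1/1
TSO∖claimed = {0/1}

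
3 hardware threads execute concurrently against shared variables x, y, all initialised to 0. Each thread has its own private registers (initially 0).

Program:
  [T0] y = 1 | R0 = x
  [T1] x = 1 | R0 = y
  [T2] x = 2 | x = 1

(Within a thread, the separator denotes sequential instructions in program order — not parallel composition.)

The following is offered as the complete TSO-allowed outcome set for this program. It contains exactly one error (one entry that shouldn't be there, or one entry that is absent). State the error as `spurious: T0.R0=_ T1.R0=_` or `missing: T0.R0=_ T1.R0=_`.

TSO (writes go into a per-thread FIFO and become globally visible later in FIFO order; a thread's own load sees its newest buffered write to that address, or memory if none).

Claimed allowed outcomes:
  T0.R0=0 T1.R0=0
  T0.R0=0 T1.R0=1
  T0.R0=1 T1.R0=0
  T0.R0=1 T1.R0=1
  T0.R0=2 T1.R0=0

outcome vector order: (T0.R0,T1.R0)
[TSO] allowed = {00; 01; 10; 11; 20; 21}
TSO∖claimed = {21}

missing: T0.R0=2 T1.R0=1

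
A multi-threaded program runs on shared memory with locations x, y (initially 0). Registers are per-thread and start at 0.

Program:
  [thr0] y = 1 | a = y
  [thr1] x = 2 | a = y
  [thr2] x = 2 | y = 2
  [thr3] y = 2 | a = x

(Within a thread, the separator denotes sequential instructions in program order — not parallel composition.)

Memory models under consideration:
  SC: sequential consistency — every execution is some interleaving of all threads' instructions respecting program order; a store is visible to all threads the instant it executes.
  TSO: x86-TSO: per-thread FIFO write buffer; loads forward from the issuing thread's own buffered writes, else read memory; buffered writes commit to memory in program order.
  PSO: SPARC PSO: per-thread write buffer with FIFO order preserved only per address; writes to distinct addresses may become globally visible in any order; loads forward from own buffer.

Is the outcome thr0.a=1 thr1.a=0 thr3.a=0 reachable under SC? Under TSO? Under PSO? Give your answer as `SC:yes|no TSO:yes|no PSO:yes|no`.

outcome vector order: (thr0.a,thr1.a,thr3.a)
SC (10): <1 0 2>, <1 1 0>, <1 1 2>, <1 2 0>, <1 2 2>, <2 0 2>, <2 1 0>, <2 1 2>, <2 2 0>, <2 2 2>
TSO (12): <1 0 0>, <1 0 2>, <1 1 0>, <1 1 2>, <1 2 0>, <1 2 2>, <2 0 0>, <2 0 2>, <2 1 0>, <2 1 2>, <2 2 0>, <2 2 2>
PSO (12): <1 0 0>, <1 0 2>, <1 1 0>, <1 1 2>, <1 2 0>, <1 2 2>, <2 0 0>, <2 0 2>, <2 1 0>, <2 1 2>, <2 2 0>, <2 2 2>
target <1 0 0> ∈ {TSO,PSO}

SC:no TSO:yes PSO:yes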